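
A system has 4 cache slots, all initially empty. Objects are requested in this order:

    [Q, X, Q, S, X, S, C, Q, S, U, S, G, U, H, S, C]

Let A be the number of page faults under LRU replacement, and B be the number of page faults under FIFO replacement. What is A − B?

-1

Under LRU: F F . F . . F . . F . F . F . F → 8 faults.
Under FIFO: F F . F . . F . . F . F . F F F → 9 faults.
A − B = 8 − 9 = -1.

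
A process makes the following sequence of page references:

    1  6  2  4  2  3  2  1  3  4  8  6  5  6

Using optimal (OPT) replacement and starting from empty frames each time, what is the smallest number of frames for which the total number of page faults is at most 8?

f=1: 14 faults
f=2: 10 faults
f=3: 9 faults
f=4: 8 faults
f=5: 7 faults
f=6: 7 faults
f=7: 7 faults
Smallest f with faults ≤ 8 is 4.

4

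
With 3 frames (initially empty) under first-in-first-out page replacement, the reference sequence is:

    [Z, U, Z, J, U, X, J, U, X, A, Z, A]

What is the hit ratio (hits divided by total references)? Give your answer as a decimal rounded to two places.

Z -> miss, frames {Z}
U -> miss, frames {Z,U}
Z -> hit
J -> miss, frames {Z,U,J}
U -> hit
X -> miss, evict Z, frames {U,J,X}
J -> hit
U -> hit
X -> hit
A -> miss, evict U, frames {J,X,A}
Z -> miss, evict J, frames {X,A,Z}
A -> hit
Hits: 6 of 12 references → 6/12 = 0.5000.

0.50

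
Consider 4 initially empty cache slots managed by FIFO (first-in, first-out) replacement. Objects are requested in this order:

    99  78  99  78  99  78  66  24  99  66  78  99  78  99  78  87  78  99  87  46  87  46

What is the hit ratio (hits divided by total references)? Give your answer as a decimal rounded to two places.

99 -> miss, frames (99)
78 -> miss, frames (99 78)
99 -> hit
78 -> hit
99 -> hit
78 -> hit
66 -> miss, frames (99 78 66)
24 -> miss, frames (99 78 66 24)
99 -> hit
66 -> hit
78 -> hit
99 -> hit
78 -> hit
99 -> hit
78 -> hit
87 -> miss, evict 99, frames (78 66 24 87)
78 -> hit
99 -> miss, evict 78, frames (66 24 87 99)
87 -> hit
46 -> miss, evict 66, frames (24 87 99 46)
87 -> hit
46 -> hit
Hits: 15 of 22 references → 15/22 = 0.6818.

0.68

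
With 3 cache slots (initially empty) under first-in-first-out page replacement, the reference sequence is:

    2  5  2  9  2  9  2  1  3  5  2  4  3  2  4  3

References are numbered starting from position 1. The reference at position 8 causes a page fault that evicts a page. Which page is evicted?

2

pos 1: 2 -> miss, frames (2)
pos 2: 5 -> miss, frames (2 5)
pos 3: 2 -> hit
pos 4: 9 -> miss, frames (2 5 9)
pos 5: 2 -> hit
pos 6: 9 -> hit
pos 7: 2 -> hit
pos 8: 1 -> miss, evict 2, frames (5 9 1)
At position 8, page 2 is evicted.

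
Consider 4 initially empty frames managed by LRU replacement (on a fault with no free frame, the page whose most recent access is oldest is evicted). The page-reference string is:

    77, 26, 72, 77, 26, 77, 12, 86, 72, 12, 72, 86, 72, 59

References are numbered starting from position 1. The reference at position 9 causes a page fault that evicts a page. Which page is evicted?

pos 1: 77 -> miss, frames {77}
pos 2: 26 -> miss, frames {77,26}
pos 3: 72 -> miss, frames {77,26,72}
pos 4: 77 -> hit
pos 5: 26 -> hit
pos 6: 77 -> hit
pos 7: 12 -> miss, frames {72,26,77,12}
pos 8: 86 -> miss, evict 72, frames {26,77,12,86}
pos 9: 72 -> miss, evict 26, frames {77,12,86,72}
At position 9, page 26 is evicted.

26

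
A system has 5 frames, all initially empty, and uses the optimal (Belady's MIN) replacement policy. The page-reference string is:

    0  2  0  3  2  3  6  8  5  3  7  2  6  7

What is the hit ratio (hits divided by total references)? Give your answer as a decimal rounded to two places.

0: fault, frames [0]
2: fault, frames [0, 2]
0: hit
3: fault, frames [0, 2, 3]
2: hit
3: hit
6: fault, frames [0, 2, 3, 6]
8: fault, frames [0, 2, 3, 6, 8]
5: fault, evict 8, frames [0, 2, 3, 6, 5]
3: hit
7: fault, evict 5, frames [0, 2, 3, 6, 7]
2: hit
6: hit
7: hit
Hits: 7 of 14 references → 7/14 = 0.5000.

0.50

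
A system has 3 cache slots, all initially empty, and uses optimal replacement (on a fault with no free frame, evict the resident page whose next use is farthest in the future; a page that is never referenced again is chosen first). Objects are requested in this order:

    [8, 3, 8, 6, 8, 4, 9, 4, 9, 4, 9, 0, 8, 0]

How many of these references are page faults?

8 → miss, frames (8)
3 → miss, frames (8 3)
8 → hit
6 → miss, frames (8 3 6)
8 → hit
4 → miss, evict 6, frames (8 3 4)
9 → miss, evict 3, frames (8 4 9)
4 → hit
9 → hit
4 → hit
9 → hit
0 → miss, evict 9, frames (8 4 0)
8 → hit
0 → hit
Page faults: 6.

6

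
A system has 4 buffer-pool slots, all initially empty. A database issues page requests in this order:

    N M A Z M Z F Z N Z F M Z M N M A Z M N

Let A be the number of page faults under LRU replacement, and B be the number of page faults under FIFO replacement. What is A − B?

Under LRU: F F F F . . F . F . . . . . . . F . . . → 7 faults.
Under FIFO: F F F F . . F . F . . F . . . . F F . . → 9 faults.
A − B = 7 − 9 = -2.

-2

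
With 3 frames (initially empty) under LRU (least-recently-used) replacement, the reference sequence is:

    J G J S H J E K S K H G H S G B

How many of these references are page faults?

J: fault, frames {J}
G: fault, frames {J,G}
J: hit
S: fault, frames {G,J,S}
H: fault, evict G, frames {J,S,H}
J: hit
E: fault, evict S, frames {H,J,E}
K: fault, evict H, frames {J,E,K}
S: fault, evict J, frames {E,K,S}
K: hit
H: fault, evict E, frames {S,K,H}
G: fault, evict S, frames {K,H,G}
H: hit
S: fault, evict K, frames {G,H,S}
G: hit
B: fault, evict H, frames {S,G,B}
Page faults: 11.

11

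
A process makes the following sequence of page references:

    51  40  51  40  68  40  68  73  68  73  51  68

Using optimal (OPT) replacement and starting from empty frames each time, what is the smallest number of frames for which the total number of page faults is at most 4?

f=1: 12 faults
f=2: 5 faults
f=3: 4 faults
f=4: 4 faults
Smallest f with faults ≤ 4 is 3.

3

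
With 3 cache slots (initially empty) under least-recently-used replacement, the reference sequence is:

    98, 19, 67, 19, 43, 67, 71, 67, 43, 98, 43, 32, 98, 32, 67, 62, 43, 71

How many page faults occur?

98 -> fault, frames [98]
19 -> fault, frames [98, 19]
67 -> fault, frames [98, 19, 67]
19 -> hit
43 -> fault, evict 98, frames [67, 19, 43]
67 -> hit
71 -> fault, evict 19, frames [43, 67, 71]
67 -> hit
43 -> hit
98 -> fault, evict 71, frames [67, 43, 98]
43 -> hit
32 -> fault, evict 67, frames [98, 43, 32]
98 -> hit
32 -> hit
67 -> fault, evict 43, frames [98, 32, 67]
62 -> fault, evict 98, frames [32, 67, 62]
43 -> fault, evict 32, frames [67, 62, 43]
71 -> fault, evict 67, frames [62, 43, 71]
Page faults: 11.

11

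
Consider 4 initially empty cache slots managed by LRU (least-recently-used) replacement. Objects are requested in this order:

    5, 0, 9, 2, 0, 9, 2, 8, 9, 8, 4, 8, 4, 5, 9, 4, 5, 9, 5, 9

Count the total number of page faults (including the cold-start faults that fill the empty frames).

5 → miss, frames {5}
0 → miss, frames {5,0}
9 → miss, frames {5,0,9}
2 → miss, frames {5,0,9,2}
0 → hit
9 → hit
2 → hit
8 → miss, evict 5, frames {0,9,2,8}
9 → hit
8 → hit
4 → miss, evict 0, frames {2,9,8,4}
8 → hit
4 → hit
5 → miss, evict 2, frames {9,8,4,5}
9 → hit
4 → hit
5 → hit
9 → hit
5 → hit
9 → hit
Page faults: 7.

7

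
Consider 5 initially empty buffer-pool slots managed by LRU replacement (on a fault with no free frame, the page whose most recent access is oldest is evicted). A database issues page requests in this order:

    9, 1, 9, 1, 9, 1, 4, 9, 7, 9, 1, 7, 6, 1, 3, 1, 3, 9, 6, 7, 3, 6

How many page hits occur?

16

9 → fault, frames (9)
1 → fault, frames (9 1)
9 → hit
1 → hit
9 → hit
1 → hit
4 → fault, frames (9 1 4)
9 → hit
7 → fault, frames (1 4 9 7)
9 → hit
1 → hit
7 → hit
6 → fault, frames (4 9 1 7 6)
1 → hit
3 → fault, evict 4, frames (9 7 6 1 3)
1 → hit
3 → hit
9 → hit
6 → hit
7 → hit
3 → hit
6 → hit
Hits: 16.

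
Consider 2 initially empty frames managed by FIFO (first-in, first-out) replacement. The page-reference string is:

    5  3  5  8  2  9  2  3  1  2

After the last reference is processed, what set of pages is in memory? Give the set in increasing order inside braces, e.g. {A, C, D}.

{1, 2}

5 → miss, frames (5)
3 → miss, frames (5 3)
5 → hit
8 → miss, evict 5, frames (3 8)
2 → miss, evict 3, frames (8 2)
9 → miss, evict 8, frames (2 9)
2 → hit
3 → miss, evict 2, frames (9 3)
1 → miss, evict 9, frames (3 1)
2 → miss, evict 3, frames (1 2)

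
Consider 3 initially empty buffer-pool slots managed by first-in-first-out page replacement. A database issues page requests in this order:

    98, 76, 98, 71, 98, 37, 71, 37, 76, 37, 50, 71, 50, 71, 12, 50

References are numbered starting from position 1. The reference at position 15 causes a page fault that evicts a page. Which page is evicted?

71

pos 1: 98 -> fault, frames [98]
pos 2: 76 -> fault, frames [98, 76]
pos 3: 98 -> hit
pos 4: 71 -> fault, frames [98, 76, 71]
pos 5: 98 -> hit
pos 6: 37 -> fault, evict 98, frames [76, 71, 37]
pos 7: 71 -> hit
pos 8: 37 -> hit
pos 9: 76 -> hit
pos 10: 37 -> hit
pos 11: 50 -> fault, evict 76, frames [71, 37, 50]
pos 12: 71 -> hit
pos 13: 50 -> hit
pos 14: 71 -> hit
pos 15: 12 -> fault, evict 71, frames [37, 50, 12]
At position 15, page 71 is evicted.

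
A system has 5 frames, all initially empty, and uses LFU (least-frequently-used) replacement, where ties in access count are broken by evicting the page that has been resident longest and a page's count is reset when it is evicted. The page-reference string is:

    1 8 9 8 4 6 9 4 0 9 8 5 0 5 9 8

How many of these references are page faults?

7

1 → fault, frames (1)
8 → fault, frames (1 8)
9 → fault, frames (1 8 9)
8 → hit
4 → fault, frames (1 8 9 4)
6 → fault, frames (1 8 9 4 6)
9 → hit
4 → hit
0 → fault, evict 1, frames (8 9 4 6 0)
9 → hit
8 → hit
5 → fault, evict 6, frames (8 9 4 0 5)
0 → hit
5 → hit
9 → hit
8 → hit
Page faults: 7.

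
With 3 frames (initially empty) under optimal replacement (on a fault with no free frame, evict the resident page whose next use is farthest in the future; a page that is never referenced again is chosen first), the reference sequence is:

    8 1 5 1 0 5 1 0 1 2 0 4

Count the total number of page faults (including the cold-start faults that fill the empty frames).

6

8 → fault, frames [8]
1 → fault, frames [8, 1]
5 → fault, frames [8, 1, 5]
1 → hit
0 → fault, evict 8, frames [1, 5, 0]
5 → hit
1 → hit
0 → hit
1 → hit
2 → fault, evict 5, frames [1, 0, 2]
0 → hit
4 → fault, evict 2, frames [1, 0, 4]
Page faults: 6.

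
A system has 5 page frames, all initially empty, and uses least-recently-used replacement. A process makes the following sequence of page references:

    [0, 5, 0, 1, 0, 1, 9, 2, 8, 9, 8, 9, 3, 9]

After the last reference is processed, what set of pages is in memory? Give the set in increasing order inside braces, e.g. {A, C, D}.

{1, 2, 3, 8, 9}

0 → miss, frames (0)
5 → miss, frames (0 5)
0 → hit
1 → miss, frames (5 0 1)
0 → hit
1 → hit
9 → miss, frames (5 0 1 9)
2 → miss, frames (5 0 1 9 2)
8 → miss, evict 5, frames (0 1 9 2 8)
9 → hit
8 → hit
9 → hit
3 → miss, evict 0, frames (1 2 8 9 3)
9 → hit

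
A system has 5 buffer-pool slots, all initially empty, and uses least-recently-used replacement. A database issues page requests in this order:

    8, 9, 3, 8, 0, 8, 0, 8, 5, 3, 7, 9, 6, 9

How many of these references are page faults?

8

8 → fault, frames [8]
9 → fault, frames [8, 9]
3 → fault, frames [8, 9, 3]
8 → hit
0 → fault, frames [9, 3, 8, 0]
8 → hit
0 → hit
8 → hit
5 → fault, frames [9, 3, 0, 8, 5]
3 → hit
7 → fault, evict 9, frames [0, 8, 5, 3, 7]
9 → fault, evict 0, frames [8, 5, 3, 7, 9]
6 → fault, evict 8, frames [5, 3, 7, 9, 6]
9 → hit
Page faults: 8.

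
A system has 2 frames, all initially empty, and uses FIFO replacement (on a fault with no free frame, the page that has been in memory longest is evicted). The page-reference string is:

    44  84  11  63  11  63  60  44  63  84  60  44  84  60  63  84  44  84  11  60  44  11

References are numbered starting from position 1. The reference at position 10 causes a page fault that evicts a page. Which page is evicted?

44

pos 1: 44: fault, frames [44]
pos 2: 84: fault, frames [44, 84]
pos 3: 11: fault, evict 44, frames [84, 11]
pos 4: 63: fault, evict 84, frames [11, 63]
pos 5: 11: hit
pos 6: 63: hit
pos 7: 60: fault, evict 11, frames [63, 60]
pos 8: 44: fault, evict 63, frames [60, 44]
pos 9: 63: fault, evict 60, frames [44, 63]
pos 10: 84: fault, evict 44, frames [63, 84]
At position 10, page 44 is evicted.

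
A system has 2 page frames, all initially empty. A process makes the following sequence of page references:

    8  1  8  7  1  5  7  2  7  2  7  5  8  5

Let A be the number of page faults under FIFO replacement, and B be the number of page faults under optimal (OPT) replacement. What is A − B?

1

Under FIFO: F F . F . F . F F . . F F . → 8 faults.
Under OPT: F F . F . F . F . . . F F . → 7 faults.
A − B = 8 − 7 = 1.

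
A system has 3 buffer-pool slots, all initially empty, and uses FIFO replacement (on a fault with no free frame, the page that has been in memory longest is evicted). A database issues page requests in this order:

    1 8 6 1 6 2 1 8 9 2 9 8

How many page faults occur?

8

1 -> fault, frames (1)
8 -> fault, frames (1 8)
6 -> fault, frames (1 8 6)
1 -> hit
6 -> hit
2 -> fault, evict 1, frames (8 6 2)
1 -> fault, evict 8, frames (6 2 1)
8 -> fault, evict 6, frames (2 1 8)
9 -> fault, evict 2, frames (1 8 9)
2 -> fault, evict 1, frames (8 9 2)
9 -> hit
8 -> hit
Page faults: 8.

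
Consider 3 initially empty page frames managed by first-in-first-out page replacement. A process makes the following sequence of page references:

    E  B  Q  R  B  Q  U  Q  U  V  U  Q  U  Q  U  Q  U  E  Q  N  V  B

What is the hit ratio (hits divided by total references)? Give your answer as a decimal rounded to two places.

E: miss, frames [E]
B: miss, frames [E, B]
Q: miss, frames [E, B, Q]
R: miss, evict E, frames [B, Q, R]
B: hit
Q: hit
U: miss, evict B, frames [Q, R, U]
Q: hit
U: hit
V: miss, evict Q, frames [R, U, V]
U: hit
Q: miss, evict R, frames [U, V, Q]
U: hit
Q: hit
U: hit
Q: hit
U: hit
E: miss, evict U, frames [V, Q, E]
Q: hit
N: miss, evict V, frames [Q, E, N]
V: miss, evict Q, frames [E, N, V]
B: miss, evict E, frames [N, V, B]
Hits: 11 of 22 references → 11/22 = 0.5000.

0.50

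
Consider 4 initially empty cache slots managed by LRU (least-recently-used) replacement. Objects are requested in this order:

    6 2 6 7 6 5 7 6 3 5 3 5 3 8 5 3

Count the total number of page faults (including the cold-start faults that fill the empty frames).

6: fault, frames (6)
2: fault, frames (6 2)
6: hit
7: fault, frames (2 6 7)
6: hit
5: fault, frames (2 7 6 5)
7: hit
6: hit
3: fault, evict 2, frames (5 7 6 3)
5: hit
3: hit
5: hit
3: hit
8: fault, evict 7, frames (6 5 3 8)
5: hit
3: hit
Page faults: 6.

6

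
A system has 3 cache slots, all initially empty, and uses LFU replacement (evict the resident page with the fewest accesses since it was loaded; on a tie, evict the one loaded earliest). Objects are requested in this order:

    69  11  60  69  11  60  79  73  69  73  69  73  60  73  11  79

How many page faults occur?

10

69 -> fault, frames {69}
11 -> fault, frames {69,11}
60 -> fault, frames {69,11,60}
69 -> hit
11 -> hit
60 -> hit
79 -> fault, evict 69, frames {11,60,79}
73 -> fault, evict 79, frames {11,60,73}
69 -> fault, evict 73, frames {11,60,69}
73 -> fault, evict 69, frames {11,60,73}
69 -> fault, evict 73, frames {11,60,69}
73 -> fault, evict 69, frames {11,60,73}
60 -> hit
73 -> hit
11 -> hit
79 -> fault, evict 73, frames {11,60,79}
Page faults: 10.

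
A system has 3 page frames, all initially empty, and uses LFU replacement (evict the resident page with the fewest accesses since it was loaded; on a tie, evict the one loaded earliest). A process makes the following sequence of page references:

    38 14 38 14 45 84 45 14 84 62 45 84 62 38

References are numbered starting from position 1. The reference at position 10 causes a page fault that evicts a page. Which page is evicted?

pos 1: 38 -> fault, frames {38}
pos 2: 14 -> fault, frames {38,14}
pos 3: 38 -> hit
pos 4: 14 -> hit
pos 5: 45 -> fault, frames {38,14,45}
pos 6: 84 -> fault, evict 45, frames {38,14,84}
pos 7: 45 -> fault, evict 84, frames {38,14,45}
pos 8: 14 -> hit
pos 9: 84 -> fault, evict 45, frames {38,14,84}
pos 10: 62 -> fault, evict 84, frames {38,14,62}
At position 10, page 84 is evicted.

84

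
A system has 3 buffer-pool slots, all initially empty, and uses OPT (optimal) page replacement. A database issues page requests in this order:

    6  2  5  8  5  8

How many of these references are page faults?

4

6: fault, frames (6)
2: fault, frames (6 2)
5: fault, frames (6 2 5)
8: fault, evict 2, frames (6 5 8)
5: hit
8: hit
Page faults: 4.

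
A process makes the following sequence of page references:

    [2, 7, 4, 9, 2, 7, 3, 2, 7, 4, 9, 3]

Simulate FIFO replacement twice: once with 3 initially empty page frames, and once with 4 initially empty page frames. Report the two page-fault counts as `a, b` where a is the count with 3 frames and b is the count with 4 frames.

3 frames: F F F F F F F . . F F . → 9 faults.
4 frames: F F F F . . F F F F F F → 10 faults.
10 > 9: adding a frame increased faults — Belady's anomaly.

9, 10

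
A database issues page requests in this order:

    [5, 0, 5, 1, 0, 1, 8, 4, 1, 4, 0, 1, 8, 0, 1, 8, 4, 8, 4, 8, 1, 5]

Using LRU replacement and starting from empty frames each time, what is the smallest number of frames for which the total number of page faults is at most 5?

f=1: 22 faults
f=2: 16 faults
f=3: 9 faults
f=4: 6 faults
f=5: 5 faults
Smallest f with faults ≤ 5 is 5.

5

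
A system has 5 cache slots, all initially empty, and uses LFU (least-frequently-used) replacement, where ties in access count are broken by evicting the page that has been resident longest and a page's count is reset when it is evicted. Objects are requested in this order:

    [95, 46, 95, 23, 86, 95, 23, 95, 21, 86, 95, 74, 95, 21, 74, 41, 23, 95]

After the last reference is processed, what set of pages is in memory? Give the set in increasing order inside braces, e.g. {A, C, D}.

{21, 23, 74, 86, 95}

95 -> fault, frames [95]
46 -> fault, frames [95, 46]
95 -> hit
23 -> fault, frames [95, 46, 23]
86 -> fault, frames [95, 46, 23, 86]
95 -> hit
23 -> hit
95 -> hit
21 -> fault, frames [95, 46, 23, 86, 21]
86 -> hit
95 -> hit
74 -> fault, evict 46, frames [95, 23, 86, 21, 74]
95 -> hit
21 -> hit
74 -> hit
41 -> fault, evict 23, frames [95, 86, 21, 74, 41]
23 -> fault, evict 41, frames [95, 86, 21, 74, 23]
95 -> hit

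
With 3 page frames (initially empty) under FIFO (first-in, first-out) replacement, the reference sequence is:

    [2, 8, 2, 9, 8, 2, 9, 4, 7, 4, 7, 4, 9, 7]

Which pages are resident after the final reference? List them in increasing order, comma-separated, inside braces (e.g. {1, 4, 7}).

2: miss, frames [2]
8: miss, frames [2, 8]
2: hit
9: miss, frames [2, 8, 9]
8: hit
2: hit
9: hit
4: miss, evict 2, frames [8, 9, 4]
7: miss, evict 8, frames [9, 4, 7]
4: hit
7: hit
4: hit
9: hit
7: hit

{4, 7, 9}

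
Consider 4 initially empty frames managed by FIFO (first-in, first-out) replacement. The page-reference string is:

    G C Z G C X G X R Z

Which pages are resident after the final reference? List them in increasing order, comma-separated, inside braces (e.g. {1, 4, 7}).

G → miss, frames {G}
C → miss, frames {G,C}
Z → miss, frames {G,C,Z}
G → hit
C → hit
X → miss, frames {G,C,Z,X}
G → hit
X → hit
R → miss, evict G, frames {C,Z,X,R}
Z → hit

{C, R, X, Z}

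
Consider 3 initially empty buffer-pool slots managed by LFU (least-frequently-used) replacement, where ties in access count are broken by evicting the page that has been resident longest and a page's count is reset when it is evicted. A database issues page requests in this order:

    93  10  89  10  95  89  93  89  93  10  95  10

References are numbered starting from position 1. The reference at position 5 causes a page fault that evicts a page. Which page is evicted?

93

pos 1: 93 -> fault, frames [93]
pos 2: 10 -> fault, frames [93, 10]
pos 3: 89 -> fault, frames [93, 10, 89]
pos 4: 10 -> hit
pos 5: 95 -> fault, evict 93, frames [10, 89, 95]
At position 5, page 93 is evicted.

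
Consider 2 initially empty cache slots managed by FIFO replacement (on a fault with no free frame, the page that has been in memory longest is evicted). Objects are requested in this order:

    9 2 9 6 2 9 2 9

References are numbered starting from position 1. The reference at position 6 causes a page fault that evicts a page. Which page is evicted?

2

pos 1: 9 → fault, frames {9}
pos 2: 2 → fault, frames {9,2}
pos 3: 9 → hit
pos 4: 6 → fault, evict 9, frames {2,6}
pos 5: 2 → hit
pos 6: 9 → fault, evict 2, frames {6,9}
At position 6, page 2 is evicted.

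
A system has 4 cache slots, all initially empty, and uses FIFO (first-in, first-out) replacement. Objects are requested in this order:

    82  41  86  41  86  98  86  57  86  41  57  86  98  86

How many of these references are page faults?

5

82 -> fault, frames {82}
41 -> fault, frames {82,41}
86 -> fault, frames {82,41,86}
41 -> hit
86 -> hit
98 -> fault, frames {82,41,86,98}
86 -> hit
57 -> fault, evict 82, frames {41,86,98,57}
86 -> hit
41 -> hit
57 -> hit
86 -> hit
98 -> hit
86 -> hit
Page faults: 5.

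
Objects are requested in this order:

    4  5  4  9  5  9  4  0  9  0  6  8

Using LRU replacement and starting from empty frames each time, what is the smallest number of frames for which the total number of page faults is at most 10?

f=1: 12 faults
f=2: 9 faults
f=3: 6 faults
f=4: 6 faults
f=5: 6 faults
f=6: 6 faults
Smallest f with faults ≤ 10 is 2.

2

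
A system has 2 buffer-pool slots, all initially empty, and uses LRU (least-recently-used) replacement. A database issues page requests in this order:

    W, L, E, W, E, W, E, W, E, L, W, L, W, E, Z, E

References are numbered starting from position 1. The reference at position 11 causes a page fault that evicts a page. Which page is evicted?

E

pos 1: W -> miss, frames (W)
pos 2: L -> miss, frames (W L)
pos 3: E -> miss, evict W, frames (L E)
pos 4: W -> miss, evict L, frames (E W)
pos 5: E -> hit
pos 6: W -> hit
pos 7: E -> hit
pos 8: W -> hit
pos 9: E -> hit
pos 10: L -> miss, evict W, frames (E L)
pos 11: W -> miss, evict E, frames (L W)
At position 11, page E is evicted.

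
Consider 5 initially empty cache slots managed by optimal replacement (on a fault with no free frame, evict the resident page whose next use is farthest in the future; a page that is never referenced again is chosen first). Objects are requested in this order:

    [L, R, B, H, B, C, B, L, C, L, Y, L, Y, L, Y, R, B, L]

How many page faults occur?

6

L → miss, frames (L)
R → miss, frames (L R)
B → miss, frames (L R B)
H → miss, frames (L R B H)
B → hit
C → miss, frames (L R B H C)
B → hit
L → hit
C → hit
L → hit
Y → miss, evict C, frames (L R B H Y)
L → hit
Y → hit
L → hit
Y → hit
R → hit
B → hit
L → hit
Page faults: 6.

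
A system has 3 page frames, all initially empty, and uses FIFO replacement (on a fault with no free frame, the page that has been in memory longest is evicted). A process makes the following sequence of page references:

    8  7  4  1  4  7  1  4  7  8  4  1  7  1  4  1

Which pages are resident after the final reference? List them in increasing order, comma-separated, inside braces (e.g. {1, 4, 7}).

8: miss, frames {8}
7: miss, frames {8,7}
4: miss, frames {8,7,4}
1: miss, evict 8, frames {7,4,1}
4: hit
7: hit
1: hit
4: hit
7: hit
8: miss, evict 7, frames {4,1,8}
4: hit
1: hit
7: miss, evict 4, frames {1,8,7}
1: hit
4: miss, evict 1, frames {8,7,4}
1: miss, evict 8, frames {7,4,1}

{1, 4, 7}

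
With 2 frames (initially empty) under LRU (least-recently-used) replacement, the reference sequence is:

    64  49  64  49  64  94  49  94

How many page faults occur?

64 -> miss, frames [64]
49 -> miss, frames [64, 49]
64 -> hit
49 -> hit
64 -> hit
94 -> miss, evict 49, frames [64, 94]
49 -> miss, evict 64, frames [94, 49]
94 -> hit
Page faults: 4.

4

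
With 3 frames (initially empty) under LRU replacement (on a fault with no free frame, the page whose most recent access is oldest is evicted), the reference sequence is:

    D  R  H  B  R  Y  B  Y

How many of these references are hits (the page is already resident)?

D: miss, frames (D)
R: miss, frames (D R)
H: miss, frames (D R H)
B: miss, evict D, frames (R H B)
R: hit
Y: miss, evict H, frames (B R Y)
B: hit
Y: hit
Hits: 3.

3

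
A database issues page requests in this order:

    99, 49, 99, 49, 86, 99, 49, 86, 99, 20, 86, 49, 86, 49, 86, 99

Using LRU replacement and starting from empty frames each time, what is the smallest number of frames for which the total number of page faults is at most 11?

f=1: 16 faults
f=2: 11 faults
f=3: 6 faults
f=4: 4 faults
Smallest f with faults ≤ 11 is 2.

2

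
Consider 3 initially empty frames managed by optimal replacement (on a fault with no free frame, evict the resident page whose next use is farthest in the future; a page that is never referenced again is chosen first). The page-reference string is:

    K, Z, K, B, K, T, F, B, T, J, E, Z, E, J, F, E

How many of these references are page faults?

9

K: fault, frames [K]
Z: fault, frames [K, Z]
K: hit
B: fault, frames [K, Z, B]
K: hit
T: fault, evict K, frames [Z, B, T]
F: fault, evict Z, frames [B, T, F]
B: hit
T: hit
J: fault, evict T, frames [B, F, J]
E: fault, evict B, frames [F, J, E]
Z: fault, evict F, frames [J, E, Z]
E: hit
J: hit
F: fault, evict Z, frames [J, E, F]
E: hit
Page faults: 9.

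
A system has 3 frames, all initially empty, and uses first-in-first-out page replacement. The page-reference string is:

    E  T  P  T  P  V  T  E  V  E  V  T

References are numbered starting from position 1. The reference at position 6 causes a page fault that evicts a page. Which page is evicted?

pos 1: E → fault, frames (E)
pos 2: T → fault, frames (E T)
pos 3: P → fault, frames (E T P)
pos 4: T → hit
pos 5: P → hit
pos 6: V → fault, evict E, frames (T P V)
At position 6, page E is evicted.

E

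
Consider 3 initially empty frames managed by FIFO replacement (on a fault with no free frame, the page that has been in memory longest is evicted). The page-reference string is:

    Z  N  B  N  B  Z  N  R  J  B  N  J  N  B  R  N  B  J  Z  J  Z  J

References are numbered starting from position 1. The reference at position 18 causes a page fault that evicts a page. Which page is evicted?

N

pos 1: Z -> miss, frames [Z]
pos 2: N -> miss, frames [Z, N]
pos 3: B -> miss, frames [Z, N, B]
pos 4: N -> hit
pos 5: B -> hit
pos 6: Z -> hit
pos 7: N -> hit
pos 8: R -> miss, evict Z, frames [N, B, R]
pos 9: J -> miss, evict N, frames [B, R, J]
pos 10: B -> hit
pos 11: N -> miss, evict B, frames [R, J, N]
pos 12: J -> hit
pos 13: N -> hit
pos 14: B -> miss, evict R, frames [J, N, B]
pos 15: R -> miss, evict J, frames [N, B, R]
pos 16: N -> hit
pos 17: B -> hit
pos 18: J -> miss, evict N, frames [B, R, J]
At position 18, page N is evicted.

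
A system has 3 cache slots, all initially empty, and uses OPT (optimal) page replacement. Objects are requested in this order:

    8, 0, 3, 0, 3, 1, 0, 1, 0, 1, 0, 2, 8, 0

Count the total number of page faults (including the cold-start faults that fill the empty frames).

8: miss, frames {8}
0: miss, frames {8,0}
3: miss, frames {8,0,3}
0: hit
3: hit
1: miss, evict 3, frames {8,0,1}
0: hit
1: hit
0: hit
1: hit
0: hit
2: miss, evict 1, frames {8,0,2}
8: hit
0: hit
Page faults: 5.

5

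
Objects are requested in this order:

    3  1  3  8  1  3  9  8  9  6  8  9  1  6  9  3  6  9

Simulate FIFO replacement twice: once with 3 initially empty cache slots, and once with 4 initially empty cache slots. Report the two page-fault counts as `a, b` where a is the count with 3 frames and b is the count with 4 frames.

3 frames: F F . F . . F . . F . . F . . F . F → 8 faults.
4 frames: F F . F . . F . . F . . . . . F . . → 6 faults.
6 < 8: adding a frame reduced faults, as is typical.

8, 6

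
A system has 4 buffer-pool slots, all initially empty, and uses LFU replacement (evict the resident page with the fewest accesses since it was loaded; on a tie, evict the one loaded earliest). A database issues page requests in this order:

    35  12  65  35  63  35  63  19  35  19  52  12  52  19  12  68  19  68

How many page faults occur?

10

35 -> miss, frames [35]
12 -> miss, frames [35, 12]
65 -> miss, frames [35, 12, 65]
35 -> hit
63 -> miss, frames [35, 12, 65, 63]
35 -> hit
63 -> hit
19 -> miss, evict 12, frames [35, 65, 63, 19]
35 -> hit
19 -> hit
52 -> miss, evict 65, frames [35, 63, 19, 52]
12 -> miss, evict 52, frames [35, 63, 19, 12]
52 -> miss, evict 12, frames [35, 63, 19, 52]
19 -> hit
12 -> miss, evict 52, frames [35, 63, 19, 12]
68 -> miss, evict 12, frames [35, 63, 19, 68]
19 -> hit
68 -> hit
Page faults: 10.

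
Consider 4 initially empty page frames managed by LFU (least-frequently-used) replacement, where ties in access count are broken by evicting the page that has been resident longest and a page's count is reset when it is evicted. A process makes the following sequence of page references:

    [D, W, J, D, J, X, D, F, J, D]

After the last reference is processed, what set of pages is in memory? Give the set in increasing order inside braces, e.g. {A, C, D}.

{D, F, J, X}

D -> fault, frames [D]
W -> fault, frames [D, W]
J -> fault, frames [D, W, J]
D -> hit
J -> hit
X -> fault, frames [D, W, J, X]
D -> hit
F -> fault, evict W, frames [D, J, X, F]
J -> hit
D -> hit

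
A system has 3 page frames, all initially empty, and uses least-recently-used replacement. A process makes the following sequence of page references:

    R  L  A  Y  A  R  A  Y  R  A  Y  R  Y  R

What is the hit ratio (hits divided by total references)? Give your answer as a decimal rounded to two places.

R → fault, frames [R]
L → fault, frames [R, L]
A → fault, frames [R, L, A]
Y → fault, evict R, frames [L, A, Y]
A → hit
R → fault, evict L, frames [Y, A, R]
A → hit
Y → hit
R → hit
A → hit
Y → hit
R → hit
Y → hit
R → hit
Hits: 9 of 14 references → 9/14 = 0.6429.

0.64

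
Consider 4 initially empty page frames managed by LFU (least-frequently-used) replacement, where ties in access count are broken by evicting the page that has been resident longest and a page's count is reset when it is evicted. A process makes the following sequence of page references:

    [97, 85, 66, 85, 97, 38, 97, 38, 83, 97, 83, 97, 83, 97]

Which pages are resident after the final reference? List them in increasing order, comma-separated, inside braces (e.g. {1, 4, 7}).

97 → fault, frames {97}
85 → fault, frames {97,85}
66 → fault, frames {97,85,66}
85 → hit
97 → hit
38 → fault, frames {97,85,66,38}
97 → hit
38 → hit
83 → fault, evict 66, frames {97,85,38,83}
97 → hit
83 → hit
97 → hit
83 → hit
97 → hit

{38, 83, 85, 97}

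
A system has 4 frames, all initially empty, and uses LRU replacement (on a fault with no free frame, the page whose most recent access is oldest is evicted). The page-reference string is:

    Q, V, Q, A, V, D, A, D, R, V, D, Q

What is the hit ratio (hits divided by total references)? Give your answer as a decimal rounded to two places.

0.50

Q → fault, frames [Q]
V → fault, frames [Q, V]
Q → hit
A → fault, frames [V, Q, A]
V → hit
D → fault, frames [Q, A, V, D]
A → hit
D → hit
R → fault, evict Q, frames [V, A, D, R]
V → hit
D → hit
Q → fault, evict A, frames [R, V, D, Q]
Hits: 6 of 12 references → 6/12 = 0.5000.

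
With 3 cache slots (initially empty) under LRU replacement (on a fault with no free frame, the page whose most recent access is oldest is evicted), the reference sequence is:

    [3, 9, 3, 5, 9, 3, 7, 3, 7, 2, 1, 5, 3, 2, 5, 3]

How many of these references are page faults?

9

3 -> fault, frames {3}
9 -> fault, frames {3,9}
3 -> hit
5 -> fault, frames {9,3,5}
9 -> hit
3 -> hit
7 -> fault, evict 5, frames {9,3,7}
3 -> hit
7 -> hit
2 -> fault, evict 9, frames {3,7,2}
1 -> fault, evict 3, frames {7,2,1}
5 -> fault, evict 7, frames {2,1,5}
3 -> fault, evict 2, frames {1,5,3}
2 -> fault, evict 1, frames {5,3,2}
5 -> hit
3 -> hit
Page faults: 9.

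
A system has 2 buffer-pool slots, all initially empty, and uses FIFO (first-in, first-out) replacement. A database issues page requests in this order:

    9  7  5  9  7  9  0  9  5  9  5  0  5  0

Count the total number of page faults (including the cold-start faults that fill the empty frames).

9 → miss, frames [9]
7 → miss, frames [9, 7]
5 → miss, evict 9, frames [7, 5]
9 → miss, evict 7, frames [5, 9]
7 → miss, evict 5, frames [9, 7]
9 → hit
0 → miss, evict 9, frames [7, 0]
9 → miss, evict 7, frames [0, 9]
5 → miss, evict 0, frames [9, 5]
9 → hit
5 → hit
0 → miss, evict 9, frames [5, 0]
5 → hit
0 → hit
Page faults: 9.

9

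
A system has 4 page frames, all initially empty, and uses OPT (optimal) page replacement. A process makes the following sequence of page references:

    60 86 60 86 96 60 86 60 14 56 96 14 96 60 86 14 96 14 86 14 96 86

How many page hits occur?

16

60 -> fault, frames [60]
86 -> fault, frames [60, 86]
60 -> hit
86 -> hit
96 -> fault, frames [60, 86, 96]
60 -> hit
86 -> hit
60 -> hit
14 -> fault, frames [60, 86, 96, 14]
56 -> fault, evict 86, frames [60, 96, 14, 56]
96 -> hit
14 -> hit
96 -> hit
60 -> hit
86 -> fault, evict 56, frames [60, 96, 14, 86]
14 -> hit
96 -> hit
14 -> hit
86 -> hit
14 -> hit
96 -> hit
86 -> hit
Hits: 16.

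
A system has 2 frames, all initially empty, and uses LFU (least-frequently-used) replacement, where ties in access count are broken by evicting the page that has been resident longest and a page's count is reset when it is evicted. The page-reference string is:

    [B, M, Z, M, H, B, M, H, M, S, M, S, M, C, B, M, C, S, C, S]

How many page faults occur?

B: miss, frames [B]
M: miss, frames [B, M]
Z: miss, evict B, frames [M, Z]
M: hit
H: miss, evict Z, frames [M, H]
B: miss, evict H, frames [M, B]
M: hit
H: miss, evict B, frames [M, H]
M: hit
S: miss, evict H, frames [M, S]
M: hit
S: hit
M: hit
C: miss, evict S, frames [M, C]
B: miss, evict C, frames [M, B]
M: hit
C: miss, evict B, frames [M, C]
S: miss, evict C, frames [M, S]
C: miss, evict S, frames [M, C]
S: miss, evict C, frames [M, S]
Page faults: 13.

13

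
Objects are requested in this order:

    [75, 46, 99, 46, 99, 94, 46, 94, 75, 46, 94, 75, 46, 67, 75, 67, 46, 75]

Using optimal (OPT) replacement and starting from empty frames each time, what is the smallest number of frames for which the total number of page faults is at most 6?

3

f=1: 18 faults
f=2: 9 faults
f=3: 5 faults
f=4: 5 faults
f=5: 5 faults
Smallest f with faults ≤ 6 is 3.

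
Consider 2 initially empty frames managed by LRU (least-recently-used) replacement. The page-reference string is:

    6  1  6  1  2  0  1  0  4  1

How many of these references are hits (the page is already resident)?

6: fault, frames {6}
1: fault, frames {6,1}
6: hit
1: hit
2: fault, evict 6, frames {1,2}
0: fault, evict 1, frames {2,0}
1: fault, evict 2, frames {0,1}
0: hit
4: fault, evict 1, frames {0,4}
1: fault, evict 0, frames {4,1}
Hits: 3.

3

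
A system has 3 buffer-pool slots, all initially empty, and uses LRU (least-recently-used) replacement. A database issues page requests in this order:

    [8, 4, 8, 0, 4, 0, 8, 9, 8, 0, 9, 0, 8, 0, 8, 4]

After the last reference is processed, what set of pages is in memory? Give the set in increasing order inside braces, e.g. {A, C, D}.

8 -> miss, frames (8)
4 -> miss, frames (8 4)
8 -> hit
0 -> miss, frames (4 8 0)
4 -> hit
0 -> hit
8 -> hit
9 -> miss, evict 4, frames (0 8 9)
8 -> hit
0 -> hit
9 -> hit
0 -> hit
8 -> hit
0 -> hit
8 -> hit
4 -> miss, evict 9, frames (0 8 4)

{0, 4, 8}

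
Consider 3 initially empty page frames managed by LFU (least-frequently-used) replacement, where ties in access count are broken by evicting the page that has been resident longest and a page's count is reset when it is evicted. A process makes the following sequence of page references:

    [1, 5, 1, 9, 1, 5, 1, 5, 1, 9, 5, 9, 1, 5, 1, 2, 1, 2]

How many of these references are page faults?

4

1: miss, frames {1}
5: miss, frames {1,5}
1: hit
9: miss, frames {1,5,9}
1: hit
5: hit
1: hit
5: hit
1: hit
9: hit
5: hit
9: hit
1: hit
5: hit
1: hit
2: miss, evict 9, frames {1,5,2}
1: hit
2: hit
Page faults: 4.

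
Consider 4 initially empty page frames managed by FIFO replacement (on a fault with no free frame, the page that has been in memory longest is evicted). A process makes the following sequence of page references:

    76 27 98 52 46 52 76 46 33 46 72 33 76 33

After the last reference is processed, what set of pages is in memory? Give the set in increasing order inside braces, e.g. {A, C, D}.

{33, 46, 72, 76}

76 → fault, frames {76}
27 → fault, frames {76,27}
98 → fault, frames {76,27,98}
52 → fault, frames {76,27,98,52}
46 → fault, evict 76, frames {27,98,52,46}
52 → hit
76 → fault, evict 27, frames {98,52,46,76}
46 → hit
33 → fault, evict 98, frames {52,46,76,33}
46 → hit
72 → fault, evict 52, frames {46,76,33,72}
33 → hit
76 → hit
33 → hit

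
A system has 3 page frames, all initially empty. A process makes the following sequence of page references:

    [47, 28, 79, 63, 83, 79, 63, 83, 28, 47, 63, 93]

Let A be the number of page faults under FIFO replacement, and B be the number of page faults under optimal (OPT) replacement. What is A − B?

1

Under FIFO: F F F F F . . . F F F F → 9 faults.
Under OPT: F F F F F . . . F F . F → 8 faults.
A − B = 9 − 8 = 1.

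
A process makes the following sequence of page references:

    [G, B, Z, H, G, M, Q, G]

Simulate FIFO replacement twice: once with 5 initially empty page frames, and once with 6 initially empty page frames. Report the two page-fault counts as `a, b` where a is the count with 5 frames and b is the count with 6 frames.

7, 6

5 frames: F F F F . F F F → 7 faults.
6 frames: F F F F . F F . → 6 faults.
6 < 7: adding a frame reduced faults, as is typical.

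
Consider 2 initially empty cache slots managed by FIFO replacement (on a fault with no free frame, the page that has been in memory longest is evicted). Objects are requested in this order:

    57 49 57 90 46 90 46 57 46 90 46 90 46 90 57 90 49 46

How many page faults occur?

11

57 → miss, frames [57]
49 → miss, frames [57, 49]
57 → hit
90 → miss, evict 57, frames [49, 90]
46 → miss, evict 49, frames [90, 46]
90 → hit
46 → hit
57 → miss, evict 90, frames [46, 57]
46 → hit
90 → miss, evict 46, frames [57, 90]
46 → miss, evict 57, frames [90, 46]
90 → hit
46 → hit
90 → hit
57 → miss, evict 90, frames [46, 57]
90 → miss, evict 46, frames [57, 90]
49 → miss, evict 57, frames [90, 49]
46 → miss, evict 90, frames [49, 46]
Page faults: 11.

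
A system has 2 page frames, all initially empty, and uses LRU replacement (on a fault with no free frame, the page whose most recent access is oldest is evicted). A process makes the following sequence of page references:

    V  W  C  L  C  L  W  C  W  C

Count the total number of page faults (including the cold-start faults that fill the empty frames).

6

V -> miss, frames [V]
W -> miss, frames [V, W]
C -> miss, evict V, frames [W, C]
L -> miss, evict W, frames [C, L]
C -> hit
L -> hit
W -> miss, evict C, frames [L, W]
C -> miss, evict L, frames [W, C]
W -> hit
C -> hit
Page faults: 6.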